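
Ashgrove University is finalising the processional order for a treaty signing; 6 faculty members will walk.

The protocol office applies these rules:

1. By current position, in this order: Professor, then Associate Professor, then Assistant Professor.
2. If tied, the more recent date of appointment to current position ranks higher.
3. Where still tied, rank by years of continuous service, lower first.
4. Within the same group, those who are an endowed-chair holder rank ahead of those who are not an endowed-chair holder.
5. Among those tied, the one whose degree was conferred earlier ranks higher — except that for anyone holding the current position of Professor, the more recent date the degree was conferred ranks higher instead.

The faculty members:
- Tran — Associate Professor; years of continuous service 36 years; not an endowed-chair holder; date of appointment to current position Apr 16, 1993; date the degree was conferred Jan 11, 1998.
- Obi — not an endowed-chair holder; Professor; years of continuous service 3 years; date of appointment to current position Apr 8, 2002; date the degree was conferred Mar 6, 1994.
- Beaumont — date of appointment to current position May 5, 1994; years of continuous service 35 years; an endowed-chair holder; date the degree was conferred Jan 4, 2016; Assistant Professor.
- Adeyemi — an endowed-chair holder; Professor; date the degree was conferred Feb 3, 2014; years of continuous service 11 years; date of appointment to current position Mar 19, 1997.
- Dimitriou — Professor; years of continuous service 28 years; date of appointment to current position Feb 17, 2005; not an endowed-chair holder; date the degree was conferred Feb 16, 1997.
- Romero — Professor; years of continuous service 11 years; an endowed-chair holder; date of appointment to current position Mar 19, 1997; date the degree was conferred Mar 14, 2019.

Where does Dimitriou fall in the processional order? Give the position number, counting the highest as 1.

1

By current position: Dimitriou, Obi, Romero and Adeyemi (Professor); then Tran (Associate Professor); then Beaumont (Assistant Professor).
Among Dimitriou, Obi, Romero and Adeyemi, by date of appointment to current position (later first): Dimitriou (Feb 17, 2005) before Obi (Apr 8, 2002) before Romero and Adeyemi (Mar 19, 1997).
Romero and Adeyemi both have years of continuous service 11 years, so the next rule applies.
Romero and Adeyemi are each an endowed-chair holder, so the next rule applies.
Among Romero and Adeyemi, by date the degree was conferred (later first) (reversed rule for this group): Romero (Mar 14, 2019) before Adeyemi (Feb 3, 2014).
Order: Dimitriou, Obi, Romero, Adeyemi, Tran, Beaumont. So position 1.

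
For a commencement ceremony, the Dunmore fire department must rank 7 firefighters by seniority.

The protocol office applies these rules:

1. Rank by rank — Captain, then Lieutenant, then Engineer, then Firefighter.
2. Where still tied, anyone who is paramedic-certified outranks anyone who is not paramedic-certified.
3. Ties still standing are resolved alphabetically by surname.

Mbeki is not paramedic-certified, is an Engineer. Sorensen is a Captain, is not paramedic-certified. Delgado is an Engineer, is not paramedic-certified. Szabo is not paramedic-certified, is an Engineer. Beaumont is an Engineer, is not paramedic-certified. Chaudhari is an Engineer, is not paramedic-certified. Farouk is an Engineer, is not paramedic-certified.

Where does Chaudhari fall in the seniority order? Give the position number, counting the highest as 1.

3

By rank: Sorensen (Captain); then Beaumont, Chaudhari, Delgado, Farouk, Mbeki and Szabo (Engineer).
Beaumont, Chaudhari, Delgado, Farouk, Mbeki and Szabo are each not paramedic-certified, so the next rule applies.
Among Beaumont, Chaudhari, Delgado, Farouk, Mbeki and Szabo, alphabetically by surname: Beaumont before Chaudhari before Delgado before Farouk before Mbeki before Szabo.
Order: Sorensen, Beaumont, Chaudhari, Delgado, Farouk, Mbeki, Szabo. So position 3.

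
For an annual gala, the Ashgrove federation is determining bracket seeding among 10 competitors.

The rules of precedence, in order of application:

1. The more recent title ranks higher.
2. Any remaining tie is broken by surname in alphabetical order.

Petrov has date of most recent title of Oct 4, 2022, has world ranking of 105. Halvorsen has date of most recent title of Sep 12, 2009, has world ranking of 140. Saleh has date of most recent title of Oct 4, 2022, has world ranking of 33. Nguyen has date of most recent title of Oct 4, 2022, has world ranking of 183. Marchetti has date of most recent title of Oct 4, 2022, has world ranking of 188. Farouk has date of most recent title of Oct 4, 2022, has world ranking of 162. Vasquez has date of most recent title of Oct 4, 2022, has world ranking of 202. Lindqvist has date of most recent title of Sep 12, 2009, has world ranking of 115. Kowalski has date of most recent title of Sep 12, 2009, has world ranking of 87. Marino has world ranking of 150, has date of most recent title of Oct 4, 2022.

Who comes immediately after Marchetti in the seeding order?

By date of most recent title (later first): Farouk, Marchetti, Marino, Nguyen, Petrov, Saleh and Vasquez (each Oct 4, 2022); then Halvorsen, Kowalski and Lindqvist (each Sep 12, 2009).
Among Farouk, Marchetti, Marino, Nguyen, Petrov, Saleh and Vasquez, alphabetically by surname: Farouk before Marchetti before Marino before Nguyen before Petrov before Saleh before Vasquez.
Among Halvorsen, Kowalski and Lindqvist, alphabetically by surname: Halvorsen before Kowalski before Lindqvist.
Order: Farouk, Marchetti, Marino, Nguyen, Petrov, Saleh, Vasquez, Halvorsen, Kowalski, Lindqvist.

Marino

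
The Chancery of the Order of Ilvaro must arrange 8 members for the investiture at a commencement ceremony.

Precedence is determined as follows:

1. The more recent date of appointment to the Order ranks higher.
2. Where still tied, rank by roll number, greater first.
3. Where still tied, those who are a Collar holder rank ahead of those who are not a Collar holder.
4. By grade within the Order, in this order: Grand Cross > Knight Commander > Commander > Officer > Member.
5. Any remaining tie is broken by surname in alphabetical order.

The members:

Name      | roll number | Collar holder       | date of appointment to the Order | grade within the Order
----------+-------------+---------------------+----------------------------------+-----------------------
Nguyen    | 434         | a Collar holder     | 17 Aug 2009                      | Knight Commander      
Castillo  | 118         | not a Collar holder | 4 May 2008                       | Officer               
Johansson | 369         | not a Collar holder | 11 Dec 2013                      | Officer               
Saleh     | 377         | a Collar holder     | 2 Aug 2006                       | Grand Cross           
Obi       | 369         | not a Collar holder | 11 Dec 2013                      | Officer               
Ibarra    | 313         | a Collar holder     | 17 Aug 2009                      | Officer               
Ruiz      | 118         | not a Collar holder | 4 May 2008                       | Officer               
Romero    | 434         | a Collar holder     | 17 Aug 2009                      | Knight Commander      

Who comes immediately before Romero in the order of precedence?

Nguyen

By date of appointment to the Order (later first): Johansson and Obi (both 11 Dec 2013); then Nguyen, Romero and Ibarra (each 17 Aug 2009); then Castillo and Ruiz (both 4 May 2008); then Saleh (2 Aug 2006).
Johansson and Obi both have roll number 369, so the next rule applies.
Johansson and Obi are each not a Collar holder, so the next rule applies.
Johansson and Obi are each Officer, so the next rule applies.
Among Johansson and Obi, alphabetically by surname: Johansson before Obi.
Among Nguyen, Romero and Ibarra, by roll number (higher first): Nguyen and Romero (434) before Ibarra (313).
Nguyen and Romero are each a Collar holder, so the next rule applies.
Nguyen and Romero are each Knight Commander, so the next rule applies.
Among Nguyen and Romero, alphabetically by surname: Nguyen before Romero.
Castillo and Ruiz both have roll number 118, so the next rule applies.
Castillo and Ruiz are each not a Collar holder, so the next rule applies.
Castillo and Ruiz are each Officer, so the next rule applies.
Among Castillo and Ruiz, alphabetically by surname: Castillo before Ruiz.
Order: Johansson, Obi, Nguyen, Romero, Ibarra, Castillo, Ruiz, Saleh.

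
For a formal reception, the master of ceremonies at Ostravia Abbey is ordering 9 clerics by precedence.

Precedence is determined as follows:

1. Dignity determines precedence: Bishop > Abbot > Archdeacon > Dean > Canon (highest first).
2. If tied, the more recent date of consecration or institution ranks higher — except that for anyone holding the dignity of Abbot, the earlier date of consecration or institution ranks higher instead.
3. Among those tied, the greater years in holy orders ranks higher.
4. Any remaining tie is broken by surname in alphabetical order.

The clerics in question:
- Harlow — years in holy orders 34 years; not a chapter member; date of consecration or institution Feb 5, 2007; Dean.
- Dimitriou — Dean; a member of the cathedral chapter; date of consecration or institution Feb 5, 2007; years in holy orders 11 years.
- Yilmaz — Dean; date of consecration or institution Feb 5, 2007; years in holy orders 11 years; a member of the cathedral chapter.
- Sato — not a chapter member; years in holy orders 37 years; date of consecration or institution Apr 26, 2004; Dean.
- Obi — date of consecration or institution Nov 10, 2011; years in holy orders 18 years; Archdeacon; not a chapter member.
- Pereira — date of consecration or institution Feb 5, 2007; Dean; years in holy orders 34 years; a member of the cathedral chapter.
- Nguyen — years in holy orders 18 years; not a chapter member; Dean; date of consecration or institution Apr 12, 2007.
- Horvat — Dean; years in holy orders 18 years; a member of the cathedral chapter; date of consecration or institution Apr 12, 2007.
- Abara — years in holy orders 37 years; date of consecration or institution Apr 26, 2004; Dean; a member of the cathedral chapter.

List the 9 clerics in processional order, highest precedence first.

By dignity: Obi (Archdeacon); then Horvat, Nguyen, Harlow, Pereira, Dimitriou, Yilmaz, Abara and Sato (Dean).
Among Horvat, Nguyen, Harlow, Pereira, Dimitriou, Yilmaz, Abara and Sato, by date of consecration or institution (later first): Horvat and Nguyen (Apr 12, 2007) before Harlow, Pereira, Dimitriou and Yilmaz (Feb 5, 2007) before Abara and Sato (Apr 26, 2004).
Horvat and Nguyen both have years in holy orders 18 years, so the next rule applies.
Among Horvat and Nguyen, alphabetically by surname: Horvat before Nguyen.
Among Harlow, Pereira, Dimitriou and Yilmaz, by years in holy orders (higher first): Harlow and Pereira (34 years) before Dimitriou and Yilmaz (11 years).
Among Harlow and Pereira, alphabetically by surname: Harlow before Pereira.
Among Dimitriou and Yilmaz, alphabetically by surname: Dimitriou before Yilmaz.
Abara and Sato both have years in holy orders 37 years, so the next rule applies.
Among Abara and Sato, alphabetically by surname: Abara before Sato.
Full order: Obi, Horvat, Nguyen, Harlow, Pereira, Dimitriou, Yilmaz, Abara, Sato.

Obi, Horvat, Nguyen, Harlow, Pereira, Dimitriou, Yilmaz, Abara, Sato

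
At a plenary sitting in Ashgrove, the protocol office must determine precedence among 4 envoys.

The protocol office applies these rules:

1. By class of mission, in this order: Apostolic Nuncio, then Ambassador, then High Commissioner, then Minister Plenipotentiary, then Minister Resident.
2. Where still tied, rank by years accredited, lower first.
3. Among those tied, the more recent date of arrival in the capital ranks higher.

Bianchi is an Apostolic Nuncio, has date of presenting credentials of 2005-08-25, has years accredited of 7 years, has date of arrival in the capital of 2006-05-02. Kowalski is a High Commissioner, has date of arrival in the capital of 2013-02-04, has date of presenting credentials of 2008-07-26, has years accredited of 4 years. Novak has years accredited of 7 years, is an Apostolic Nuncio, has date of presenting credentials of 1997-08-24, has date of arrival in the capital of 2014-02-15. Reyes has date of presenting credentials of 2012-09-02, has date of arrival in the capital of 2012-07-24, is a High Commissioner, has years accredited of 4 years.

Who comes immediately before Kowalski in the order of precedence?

Bianchi

By class of mission: Novak and Bianchi (Apostolic Nuncio); then Kowalski and Reyes (High Commissioner).
Novak and Bianchi both have years accredited 7 years, so the next rule applies.
Among Novak and Bianchi, by date of arrival in the capital (later first): Novak (2014-02-15) before Bianchi (2006-05-02).
Kowalski and Reyes both have years accredited 4 years, so the next rule applies.
Among Kowalski and Reyes, by date of arrival in the capital (later first): Kowalski (2013-02-04) before Reyes (2012-07-24).
Order: Novak, Bianchi, Kowalski, Reyes.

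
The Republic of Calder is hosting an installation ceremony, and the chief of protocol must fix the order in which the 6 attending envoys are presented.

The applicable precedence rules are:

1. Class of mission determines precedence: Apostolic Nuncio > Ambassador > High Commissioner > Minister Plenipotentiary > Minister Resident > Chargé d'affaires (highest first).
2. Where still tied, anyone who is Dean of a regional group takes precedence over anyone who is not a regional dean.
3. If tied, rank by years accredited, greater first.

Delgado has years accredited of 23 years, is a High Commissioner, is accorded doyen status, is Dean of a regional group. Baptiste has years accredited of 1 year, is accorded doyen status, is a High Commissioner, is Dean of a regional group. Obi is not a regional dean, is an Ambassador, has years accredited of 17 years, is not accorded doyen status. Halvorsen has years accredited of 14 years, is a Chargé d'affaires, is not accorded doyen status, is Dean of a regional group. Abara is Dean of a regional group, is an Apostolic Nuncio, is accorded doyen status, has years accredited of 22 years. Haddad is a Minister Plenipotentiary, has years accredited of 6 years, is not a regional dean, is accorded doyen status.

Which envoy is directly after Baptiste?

By class of mission: Abara (Apostolic Nuncio); then Obi (Ambassador); then Delgado and Baptiste (High Commissioner); then Haddad (Minister Plenipotentiary); then Halvorsen (Chargé d'affaires).
Delgado and Baptiste are each Dean of a regional group, so the next rule applies.
Among Delgado and Baptiste, by years accredited (higher first): Delgado (23 years) before Baptiste (1 year).
Order: Abara, Obi, Delgado, Baptiste, Haddad, Halvorsen.

Haddad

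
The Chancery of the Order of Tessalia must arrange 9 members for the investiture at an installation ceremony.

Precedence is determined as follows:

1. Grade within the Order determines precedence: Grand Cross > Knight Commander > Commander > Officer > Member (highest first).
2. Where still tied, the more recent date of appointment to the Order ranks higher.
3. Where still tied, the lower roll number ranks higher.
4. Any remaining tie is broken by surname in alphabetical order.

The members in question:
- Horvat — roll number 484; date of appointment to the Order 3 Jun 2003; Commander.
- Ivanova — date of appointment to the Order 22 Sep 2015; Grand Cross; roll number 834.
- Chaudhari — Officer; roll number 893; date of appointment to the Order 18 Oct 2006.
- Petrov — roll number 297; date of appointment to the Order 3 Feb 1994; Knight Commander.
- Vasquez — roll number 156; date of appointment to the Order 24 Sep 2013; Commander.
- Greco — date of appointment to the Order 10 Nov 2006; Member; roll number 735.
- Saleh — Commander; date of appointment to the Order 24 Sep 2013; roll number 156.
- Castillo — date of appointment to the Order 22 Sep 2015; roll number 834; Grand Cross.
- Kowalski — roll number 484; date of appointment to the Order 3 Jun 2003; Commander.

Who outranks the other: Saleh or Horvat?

By grade within the Order: Castillo and Ivanova (Grand Cross); then Petrov (Knight Commander); then Saleh, Vasquez, Horvat and Kowalski (Commander); then Chaudhari (Officer); then Greco (Member).
Castillo and Ivanova both have date of appointment to the Order 22 Sep 2015, so the next rule applies.
Castillo and Ivanova both have roll number 834, so the next rule applies.
Among Castillo and Ivanova, alphabetically by surname: Castillo before Ivanova.
Among Saleh, Vasquez, Horvat and Kowalski, by date of appointment to the Order (later first): Saleh and Vasquez (24 Sep 2013) before Horvat and Kowalski (3 Jun 2003).
Saleh and Vasquez both have roll number 156, so the next rule applies.
Among Saleh and Vasquez, alphabetically by surname: Saleh before Vasquez.
Horvat and Kowalski both have roll number 484, so the next rule applies.
Among Horvat and Kowalski, alphabetically by surname: Horvat before Kowalski.
So Saleh takes precedence.

Saleh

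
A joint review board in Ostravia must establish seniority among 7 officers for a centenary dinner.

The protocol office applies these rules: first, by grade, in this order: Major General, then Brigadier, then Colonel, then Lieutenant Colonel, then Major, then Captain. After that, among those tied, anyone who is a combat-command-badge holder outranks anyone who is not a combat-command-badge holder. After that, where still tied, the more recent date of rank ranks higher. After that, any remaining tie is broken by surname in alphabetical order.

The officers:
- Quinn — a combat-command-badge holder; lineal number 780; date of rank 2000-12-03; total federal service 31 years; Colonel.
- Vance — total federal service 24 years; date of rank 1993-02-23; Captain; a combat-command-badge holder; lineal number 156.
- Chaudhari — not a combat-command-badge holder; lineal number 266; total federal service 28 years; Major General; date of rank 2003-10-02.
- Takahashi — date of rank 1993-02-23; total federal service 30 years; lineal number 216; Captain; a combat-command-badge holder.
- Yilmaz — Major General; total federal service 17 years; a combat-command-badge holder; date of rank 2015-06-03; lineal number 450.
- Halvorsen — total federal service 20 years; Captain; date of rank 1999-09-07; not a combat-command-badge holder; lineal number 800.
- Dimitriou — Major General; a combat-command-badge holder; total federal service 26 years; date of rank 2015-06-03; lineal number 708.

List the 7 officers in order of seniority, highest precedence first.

Dimitriou, Yilmaz, Chaudhari, Quinn, Takahashi, Vance, Halvorsen

By grade: Dimitriou, Yilmaz and Chaudhari (Major General); then Quinn (Colonel); then Takahashi, Vance and Halvorsen (Captain).
Among Dimitriou, Yilmaz and Chaudhari, a combat-command-badge holder before not a combat-command-badge holder: Dimitriou and Yilmaz (a combat-command-badge holder) before Chaudhari (not a combat-command-badge holder).
Dimitriou and Yilmaz both have date of rank 2015-06-03, so the next rule applies.
Among Dimitriou and Yilmaz, alphabetically by surname: Dimitriou before Yilmaz.
Among Takahashi, Vance and Halvorsen, a combat-command-badge holder before not a combat-command-badge holder: Takahashi and Vance (a combat-command-badge holder) before Halvorsen (not a combat-command-badge holder).
Takahashi and Vance both have date of rank 1993-02-23, so the next rule applies.
Among Takahashi and Vance, alphabetically by surname: Takahashi before Vance.
Full order: Dimitriou, Yilmaz, Chaudhari, Quinn, Takahashi, Vance, Halvorsen.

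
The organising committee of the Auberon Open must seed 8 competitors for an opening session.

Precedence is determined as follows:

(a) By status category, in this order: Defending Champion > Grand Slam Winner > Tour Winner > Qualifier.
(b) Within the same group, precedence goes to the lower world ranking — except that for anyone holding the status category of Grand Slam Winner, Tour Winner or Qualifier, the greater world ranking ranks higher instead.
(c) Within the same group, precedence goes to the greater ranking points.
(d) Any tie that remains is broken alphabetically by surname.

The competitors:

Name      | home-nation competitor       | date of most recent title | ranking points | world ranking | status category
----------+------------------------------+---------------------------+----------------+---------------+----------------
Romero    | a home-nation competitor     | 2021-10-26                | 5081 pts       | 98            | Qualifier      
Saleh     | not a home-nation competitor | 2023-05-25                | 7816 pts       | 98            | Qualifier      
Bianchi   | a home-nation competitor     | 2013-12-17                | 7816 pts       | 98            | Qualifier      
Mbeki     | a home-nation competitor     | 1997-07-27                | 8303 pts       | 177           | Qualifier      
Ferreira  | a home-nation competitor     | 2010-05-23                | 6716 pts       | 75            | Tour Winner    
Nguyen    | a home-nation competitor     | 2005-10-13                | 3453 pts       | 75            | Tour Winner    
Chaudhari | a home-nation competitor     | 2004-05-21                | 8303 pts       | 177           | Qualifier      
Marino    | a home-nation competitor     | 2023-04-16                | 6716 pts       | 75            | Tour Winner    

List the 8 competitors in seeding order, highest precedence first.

By status category: Ferreira, Marino and Nguyen (Tour Winner); then Chaudhari, Mbeki, Bianchi, Saleh and Romero (Qualifier).
Ferreira, Marino and Nguyen all have world ranking 75, so the next rule applies.
Among Ferreira, Marino and Nguyen, by ranking points (higher first): Ferreira and Marino (6716 pts) before Nguyen (3453 pts).
Among Ferreira and Marino, alphabetically by surname: Ferreira before Marino.
Among Chaudhari, Mbeki, Bianchi, Saleh and Romero, by world ranking (higher first) (reversed rule for this group): Chaudhari and Mbeki (177) before Bianchi, Saleh and Romero (98).
Chaudhari and Mbeki both have ranking points 8303 pts, so the next rule applies.
Among Chaudhari and Mbeki, alphabetically by surname: Chaudhari before Mbeki.
Among Bianchi, Saleh and Romero, by ranking points (higher first): Bianchi and Saleh (7816 pts) before Romero (5081 pts).
Among Bianchi and Saleh, alphabetically by surname: Bianchi before Saleh.
Full order: Ferreira, Marino, Nguyen, Chaudhari, Mbeki, Bianchi, Saleh, Romero.

Ferreira, Marino, Nguyen, Chaudhari, Mbeki, Bianchi, Saleh, Romero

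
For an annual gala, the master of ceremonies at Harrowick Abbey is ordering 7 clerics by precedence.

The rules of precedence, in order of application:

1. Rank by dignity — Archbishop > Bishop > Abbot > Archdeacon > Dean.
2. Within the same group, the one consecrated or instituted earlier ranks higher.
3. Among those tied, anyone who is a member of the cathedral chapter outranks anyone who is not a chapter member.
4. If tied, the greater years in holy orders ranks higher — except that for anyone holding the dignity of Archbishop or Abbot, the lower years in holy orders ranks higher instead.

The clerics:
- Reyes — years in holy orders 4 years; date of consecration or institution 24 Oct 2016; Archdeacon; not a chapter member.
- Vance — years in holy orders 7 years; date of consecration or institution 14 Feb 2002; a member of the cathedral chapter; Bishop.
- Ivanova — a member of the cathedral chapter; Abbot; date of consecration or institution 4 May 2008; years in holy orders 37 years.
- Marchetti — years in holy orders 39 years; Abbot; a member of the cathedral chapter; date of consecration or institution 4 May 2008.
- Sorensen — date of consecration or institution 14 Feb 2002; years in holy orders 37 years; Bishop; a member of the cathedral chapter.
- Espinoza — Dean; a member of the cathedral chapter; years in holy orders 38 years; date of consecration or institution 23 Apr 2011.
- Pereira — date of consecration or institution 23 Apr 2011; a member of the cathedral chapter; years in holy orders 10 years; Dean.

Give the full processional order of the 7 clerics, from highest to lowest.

By dignity: Sorensen and Vance (Bishop); then Ivanova and Marchetti (Abbot); then Reyes (Archdeacon); then Espinoza and Pereira (Dean).
Sorensen and Vance both have date of consecration or institution 14 Feb 2002, so the next rule applies.
Sorensen and Vance are each a member of the cathedral chapter, so the next rule applies.
Among Sorensen and Vance, by years in holy orders (higher first): Sorensen (37 years) before Vance (7 years).
Ivanova and Marchetti both have date of consecration or institution 4 May 2008, so the next rule applies.
Ivanova and Marchetti are each a member of the cathedral chapter, so the next rule applies.
Among Ivanova and Marchetti, by years in holy orders (lower first) (reversed rule for this group): Ivanova (37 years) before Marchetti (39 years).
Espinoza and Pereira both have date of consecration or institution 23 Apr 2011, so the next rule applies.
Espinoza and Pereira are each a member of the cathedral chapter, so the next rule applies.
Among Espinoza and Pereira, by years in holy orders (higher first): Espinoza (38 years) before Pereira (10 years).
Full order: Sorensen, Vance, Ivanova, Marchetti, Reyes, Espinoza, Pereira.

Sorensen, Vance, Ivanova, Marchetti, Reyes, Espinoza, Pereira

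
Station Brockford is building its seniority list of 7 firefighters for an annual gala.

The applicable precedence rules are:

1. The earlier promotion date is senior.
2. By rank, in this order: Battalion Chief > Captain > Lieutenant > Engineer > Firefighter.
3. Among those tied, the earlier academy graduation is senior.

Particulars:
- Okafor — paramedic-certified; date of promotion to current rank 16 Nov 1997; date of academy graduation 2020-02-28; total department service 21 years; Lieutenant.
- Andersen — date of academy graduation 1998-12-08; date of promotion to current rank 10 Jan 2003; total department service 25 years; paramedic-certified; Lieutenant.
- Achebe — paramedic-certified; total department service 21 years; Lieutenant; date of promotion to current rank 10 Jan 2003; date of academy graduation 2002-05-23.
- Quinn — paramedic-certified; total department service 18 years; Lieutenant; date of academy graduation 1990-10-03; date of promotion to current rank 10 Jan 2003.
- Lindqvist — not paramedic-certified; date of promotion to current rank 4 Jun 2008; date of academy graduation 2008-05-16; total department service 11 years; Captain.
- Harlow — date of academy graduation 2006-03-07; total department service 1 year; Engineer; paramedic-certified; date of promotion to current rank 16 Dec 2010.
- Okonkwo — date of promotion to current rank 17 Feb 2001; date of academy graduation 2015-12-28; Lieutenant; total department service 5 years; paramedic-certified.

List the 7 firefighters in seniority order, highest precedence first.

By date of promotion to current rank (earlier first): Okafor (16 Nov 1997); then Okonkwo (17 Feb 2001); then Quinn, Andersen and Achebe (each 10 Jan 2003); then Lindqvist (4 Jun 2008); then Harlow (16 Dec 2010).
Quinn, Andersen and Achebe are each Lieutenant, so the next rule applies.
Among Quinn, Andersen and Achebe, by date of academy graduation (earlier first): Quinn (1990-10-03) before Andersen (1998-12-08) before Achebe (2002-05-23).
Full order: Okafor, Okonkwo, Quinn, Andersen, Achebe, Lindqvist, Harlow.

Okafor, Okonkwo, Quinn, Andersen, Achebe, Lindqvist, Harlow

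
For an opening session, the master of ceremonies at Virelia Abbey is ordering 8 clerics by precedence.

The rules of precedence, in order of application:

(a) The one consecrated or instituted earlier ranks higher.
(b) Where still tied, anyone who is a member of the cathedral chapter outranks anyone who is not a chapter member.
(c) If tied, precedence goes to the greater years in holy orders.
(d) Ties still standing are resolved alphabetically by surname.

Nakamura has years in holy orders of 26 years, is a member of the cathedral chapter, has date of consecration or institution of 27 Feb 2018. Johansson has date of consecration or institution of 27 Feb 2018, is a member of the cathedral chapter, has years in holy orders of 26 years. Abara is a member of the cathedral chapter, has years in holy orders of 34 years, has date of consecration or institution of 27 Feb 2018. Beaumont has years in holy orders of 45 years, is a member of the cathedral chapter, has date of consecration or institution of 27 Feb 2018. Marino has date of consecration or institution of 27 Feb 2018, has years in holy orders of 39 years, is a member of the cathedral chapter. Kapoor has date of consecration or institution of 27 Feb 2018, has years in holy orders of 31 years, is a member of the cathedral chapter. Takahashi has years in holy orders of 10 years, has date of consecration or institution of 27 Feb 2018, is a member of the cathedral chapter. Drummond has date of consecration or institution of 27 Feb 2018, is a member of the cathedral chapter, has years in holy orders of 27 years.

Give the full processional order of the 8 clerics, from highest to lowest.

By date of consecration or institution (earlier first): Beaumont, Marino, Abara, Kapoor, Drummond, Johansson, Nakamura and Takahashi (each 27 Feb 2018).
Beaumont, Marino, Abara, Kapoor, Drummond, Johansson, Nakamura and Takahashi are each a member of the cathedral chapter, so the next rule applies.
Among Beaumont, Marino, Abara, Kapoor, Drummond, Johansson, Nakamura and Takahashi, by years in holy orders (higher first): Beaumont (45 years) before Marino (39 years) before Abara (34 years) before Kapoor (31 years) before Drummond (27 years) before Johansson and Nakamura (26 years) before Takahashi (10 years).
Among Johansson and Nakamura, alphabetically by surname: Johansson before Nakamura.
Full order: Beaumont, Marino, Abara, Kapoor, Drummond, Johansson, Nakamura, Takahashi.

Beaumont, Marino, Abara, Kapoor, Drummond, Johansson, Nakamura, Takahashi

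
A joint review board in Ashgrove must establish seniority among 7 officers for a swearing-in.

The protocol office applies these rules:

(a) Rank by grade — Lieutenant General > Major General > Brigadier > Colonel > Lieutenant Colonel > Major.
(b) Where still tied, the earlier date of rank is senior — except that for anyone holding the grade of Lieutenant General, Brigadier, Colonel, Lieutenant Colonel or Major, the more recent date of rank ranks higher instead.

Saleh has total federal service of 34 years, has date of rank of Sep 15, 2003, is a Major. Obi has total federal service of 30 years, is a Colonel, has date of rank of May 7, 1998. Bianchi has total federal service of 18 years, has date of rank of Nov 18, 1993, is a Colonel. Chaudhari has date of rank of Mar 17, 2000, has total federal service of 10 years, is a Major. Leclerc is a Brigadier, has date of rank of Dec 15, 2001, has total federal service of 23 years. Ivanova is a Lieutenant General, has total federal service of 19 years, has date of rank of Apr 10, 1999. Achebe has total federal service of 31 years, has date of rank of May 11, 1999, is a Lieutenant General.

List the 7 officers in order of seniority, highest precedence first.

Achebe, Ivanova, Leclerc, Obi, Bianchi, Saleh, Chaudhari

By grade: Achebe and Ivanova (Lieutenant General); then Leclerc (Brigadier); then Obi and Bianchi (Colonel); then Saleh and Chaudhari (Major).
Among Achebe and Ivanova, by date of rank (later first) (reversed rule for this group): Achebe (May 11, 1999) before Ivanova (Apr 10, 1999).
Among Obi and Bianchi, by date of rank (later first) (reversed rule for this group): Obi (May 7, 1998) before Bianchi (Nov 18, 1993).
Among Saleh and Chaudhari, by date of rank (later first) (reversed rule for this group): Saleh (Sep 15, 2003) before Chaudhari (Mar 17, 2000).
Full order: Achebe, Ivanova, Leclerc, Obi, Bianchi, Saleh, Chaudhari.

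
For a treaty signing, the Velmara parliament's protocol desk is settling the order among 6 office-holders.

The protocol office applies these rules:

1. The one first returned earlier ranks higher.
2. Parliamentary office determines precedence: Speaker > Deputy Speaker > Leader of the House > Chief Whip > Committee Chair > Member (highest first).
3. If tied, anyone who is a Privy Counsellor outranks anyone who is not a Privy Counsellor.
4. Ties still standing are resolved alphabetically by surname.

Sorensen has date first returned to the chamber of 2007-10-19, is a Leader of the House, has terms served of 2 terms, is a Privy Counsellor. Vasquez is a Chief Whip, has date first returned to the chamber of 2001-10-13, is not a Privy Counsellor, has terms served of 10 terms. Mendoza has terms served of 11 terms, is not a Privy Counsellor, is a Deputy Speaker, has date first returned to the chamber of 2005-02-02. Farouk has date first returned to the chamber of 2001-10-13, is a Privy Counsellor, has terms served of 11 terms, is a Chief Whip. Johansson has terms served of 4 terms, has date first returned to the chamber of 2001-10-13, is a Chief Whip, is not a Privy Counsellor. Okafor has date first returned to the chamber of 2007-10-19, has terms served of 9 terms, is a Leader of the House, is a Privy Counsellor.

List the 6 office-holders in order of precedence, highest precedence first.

Farouk, Johansson, Vasquez, Mendoza, Okafor, Sorensen

By date first returned to the chamber (earlier first): Farouk, Johansson and Vasquez (each 2001-10-13); then Mendoza (2005-02-02); then Okafor and Sorensen (both 2007-10-19).
Farouk, Johansson and Vasquez are each Chief Whip, so the next rule applies.
Among Farouk, Johansson and Vasquez, a Privy Counsellor before not a Privy Counsellor: Farouk (a Privy Counsellor) before Johansson and Vasquez (not a Privy Counsellor).
Among Johansson and Vasquez, alphabetically by surname: Johansson before Vasquez.
Okafor and Sorensen are each Leader of the House, so the next rule applies.
Okafor and Sorensen are each a Privy Counsellor, so the next rule applies.
Among Okafor and Sorensen, alphabetically by surname: Okafor before Sorensen.
Full order: Farouk, Johansson, Vasquez, Mendoza, Okafor, Sorensen.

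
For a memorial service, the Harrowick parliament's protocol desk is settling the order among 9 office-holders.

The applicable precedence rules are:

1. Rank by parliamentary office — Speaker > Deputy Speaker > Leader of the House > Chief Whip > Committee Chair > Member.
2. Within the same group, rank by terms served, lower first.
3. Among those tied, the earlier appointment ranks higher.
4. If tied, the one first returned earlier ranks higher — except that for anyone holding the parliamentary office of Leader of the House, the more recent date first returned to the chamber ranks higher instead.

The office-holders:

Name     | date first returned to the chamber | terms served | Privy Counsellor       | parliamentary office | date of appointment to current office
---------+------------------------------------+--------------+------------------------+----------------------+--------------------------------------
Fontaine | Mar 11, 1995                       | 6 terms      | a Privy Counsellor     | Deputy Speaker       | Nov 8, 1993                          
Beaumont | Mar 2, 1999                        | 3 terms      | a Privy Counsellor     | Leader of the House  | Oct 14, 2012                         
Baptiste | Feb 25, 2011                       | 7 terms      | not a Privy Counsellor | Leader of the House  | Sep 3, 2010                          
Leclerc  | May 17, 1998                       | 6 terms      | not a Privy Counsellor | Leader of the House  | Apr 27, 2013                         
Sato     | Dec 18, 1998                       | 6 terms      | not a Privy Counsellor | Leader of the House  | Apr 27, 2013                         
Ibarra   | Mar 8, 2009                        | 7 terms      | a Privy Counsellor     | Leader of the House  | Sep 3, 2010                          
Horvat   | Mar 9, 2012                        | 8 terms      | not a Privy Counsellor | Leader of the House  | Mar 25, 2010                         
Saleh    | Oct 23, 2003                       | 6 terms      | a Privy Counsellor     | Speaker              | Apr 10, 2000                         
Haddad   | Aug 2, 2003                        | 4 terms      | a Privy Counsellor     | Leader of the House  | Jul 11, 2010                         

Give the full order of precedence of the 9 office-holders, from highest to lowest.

By parliamentary office: Saleh (Speaker); then Fontaine (Deputy Speaker); then Beaumont, Haddad, Sato, Leclerc, Baptiste, Ibarra and Horvat (Leader of the House).
Among Beaumont, Haddad, Sato, Leclerc, Baptiste, Ibarra and Horvat, by terms served (lower first): Beaumont (3 terms) before Haddad (4 terms) before Sato and Leclerc (6 terms) before Baptiste and Ibarra (7 terms) before Horvat (8 terms).
Sato and Leclerc both have date of appointment to current office Apr 27, 2013, so the next rule applies.
Among Sato and Leclerc, by date first returned to the chamber (later first) (reversed rule for this group): Sato (Dec 18, 1998) before Leclerc (May 17, 1998).
Baptiste and Ibarra both have date of appointment to current office Sep 3, 2010, so the next rule applies.
Among Baptiste and Ibarra, by date first returned to the chamber (later first) (reversed rule for this group): Baptiste (Feb 25, 2011) before Ibarra (Mar 8, 2009).
Full order: Saleh, Fontaine, Beaumont, Haddad, Sato, Leclerc, Baptiste, Ibarra, Horvat.

Saleh, Fontaine, Beaumont, Haddad, Sato, Leclerc, Baptiste, Ibarra, Horvat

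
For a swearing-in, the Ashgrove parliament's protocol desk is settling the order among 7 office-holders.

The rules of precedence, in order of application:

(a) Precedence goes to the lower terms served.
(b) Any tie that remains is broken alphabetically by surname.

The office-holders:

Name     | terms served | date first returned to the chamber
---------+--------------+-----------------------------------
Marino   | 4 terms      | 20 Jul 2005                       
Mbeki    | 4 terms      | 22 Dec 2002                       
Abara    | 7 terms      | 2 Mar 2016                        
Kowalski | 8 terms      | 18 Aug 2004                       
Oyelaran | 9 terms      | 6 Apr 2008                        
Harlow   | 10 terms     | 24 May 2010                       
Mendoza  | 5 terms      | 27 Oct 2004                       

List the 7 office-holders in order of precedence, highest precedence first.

By terms served (lower first): Marino and Mbeki (both 4 terms); then Mendoza (5 terms); then Abara (7 terms); then Kowalski (8 terms); then Oyelaran (9 terms); then Harlow (10 terms).
Among Marino and Mbeki, alphabetically by surname: Marino before Mbeki.
Full order: Marino, Mbeki, Mendoza, Abara, Kowalski, Oyelaran, Harlow.

Marino, Mbeki, Mendoza, Abara, Kowalski, Oyelaran, Harlow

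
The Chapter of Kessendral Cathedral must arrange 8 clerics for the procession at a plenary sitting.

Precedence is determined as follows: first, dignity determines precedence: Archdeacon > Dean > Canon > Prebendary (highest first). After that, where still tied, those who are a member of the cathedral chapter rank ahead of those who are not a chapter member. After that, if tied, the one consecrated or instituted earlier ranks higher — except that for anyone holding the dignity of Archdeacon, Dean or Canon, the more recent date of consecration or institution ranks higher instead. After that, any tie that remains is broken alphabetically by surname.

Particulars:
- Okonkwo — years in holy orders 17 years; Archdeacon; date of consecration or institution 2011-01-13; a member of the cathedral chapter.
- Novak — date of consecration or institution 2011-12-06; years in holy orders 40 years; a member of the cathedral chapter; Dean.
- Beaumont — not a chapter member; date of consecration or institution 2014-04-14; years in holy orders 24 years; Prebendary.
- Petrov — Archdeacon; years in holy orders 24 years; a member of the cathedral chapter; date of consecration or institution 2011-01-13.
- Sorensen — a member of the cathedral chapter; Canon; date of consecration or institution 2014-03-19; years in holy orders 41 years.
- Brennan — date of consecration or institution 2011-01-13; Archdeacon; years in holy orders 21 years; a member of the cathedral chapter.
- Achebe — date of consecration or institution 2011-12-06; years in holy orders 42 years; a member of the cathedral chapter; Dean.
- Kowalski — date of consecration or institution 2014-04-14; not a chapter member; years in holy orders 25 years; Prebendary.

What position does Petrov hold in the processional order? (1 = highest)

By dignity: Brennan, Okonkwo and Petrov (Archdeacon); then Achebe and Novak (Dean); then Sorensen (Canon); then Beaumont and Kowalski (Prebendary).
Brennan, Okonkwo and Petrov are each a member of the cathedral chapter, so the next rule applies.
Brennan, Okonkwo and Petrov all have date of consecration or institution 2011-01-13, so the next rule applies.
Among Brennan, Okonkwo and Petrov, alphabetically by surname: Brennan before Okonkwo before Petrov.
Achebe and Novak are each a member of the cathedral chapter, so the next rule applies.
Achebe and Novak both have date of consecration or institution 2011-12-06, so the next rule applies.
Among Achebe and Novak, alphabetically by surname: Achebe before Novak.
Beaumont and Kowalski are each not a chapter member, so the next rule applies.
Beaumont and Kowalski both have date of consecration or institution 2014-04-14, so the next rule applies.
Among Beaumont and Kowalski, alphabetically by surname: Beaumont before Kowalski.
Order: Brennan, Okonkwo, Petrov, Achebe, Novak, Sorensen, Beaumont, Kowalski. So position 3.

3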